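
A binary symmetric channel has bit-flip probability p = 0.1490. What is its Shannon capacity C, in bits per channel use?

For BSC with error probability p:
C = 1 - H(p) where H(p) is binary entropy
H(0.1490) = -0.1490 × log₂(0.1490) - 0.8510 × log₂(0.8510)
H(p) = 0.6073
C = 1 - 0.6073 = 0.3927 bits/use


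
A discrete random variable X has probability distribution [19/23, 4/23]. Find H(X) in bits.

H(X) = -Σ p(x) log₂ p(x)
  -19/23 × log₂(19/23) = 0.2277
  -4/23 × log₂(4/23) = 0.4389
H(X) = 0.6666 bits


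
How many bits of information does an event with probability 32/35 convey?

Information content I(x) = -log₂(p(x))
I = -log₂(32/35) = -log₂(0.9143)
I = 0.1293 bits


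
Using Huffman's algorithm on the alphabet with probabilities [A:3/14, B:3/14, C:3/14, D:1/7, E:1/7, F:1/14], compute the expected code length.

Huffman tree construction:
Combine smallest probabilities repeatedly
Resulting codes:
  A: 111 (length 3)
  B: 00 (length 2)
  C: 01 (length 2)
  D: 101 (length 3)
  E: 110 (length 3)
  F: 100 (length 3)
Average length = Σ p(s) × length(s) = 2.5714 bits


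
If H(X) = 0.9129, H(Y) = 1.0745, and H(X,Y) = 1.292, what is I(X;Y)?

I(X;Y) = H(X) + H(Y) - H(X,Y)
I(X;Y) = 0.9129 + 1.0745 - 1.292 = 0.6954 bits


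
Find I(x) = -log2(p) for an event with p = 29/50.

Information content I(x) = -log₂(p(x))
I = -log₂(29/50) = -log₂(0.5800)
I = 0.7859 bits


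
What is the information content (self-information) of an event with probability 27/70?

Information content I(x) = -log₂(p(x))
I = -log₂(27/70) = -log₂(0.3857)
I = 1.3744 bits


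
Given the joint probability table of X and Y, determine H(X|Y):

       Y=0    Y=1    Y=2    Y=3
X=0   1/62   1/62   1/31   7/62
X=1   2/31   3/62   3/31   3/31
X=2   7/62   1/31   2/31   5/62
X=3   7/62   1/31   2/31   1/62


H(X|Y) = Σ_y p(y) H(X|Y=y)
  p(Y=0) = 19/62, H(X|Y=0) = 1.7583
  p(Y=1) = 4/31, H(X|Y=1) = 1.9056
  p(Y=2) = 8/31, H(X|Y=2) = 1.9056
  p(Y=3) = 19/62, H(X|Y=3) = 1.7863
H(X|Y) = 0.3065×1.7583 + 0.1290×1.9056 + 0.2581×1.9056 + 0.3065×1.7863 = 1.8239 bits


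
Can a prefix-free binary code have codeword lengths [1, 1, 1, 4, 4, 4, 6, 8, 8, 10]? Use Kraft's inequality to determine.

Kraft inequality: Σ 2^(-l_i) ≤ 1 for prefix-free code
Calculating: 2^(-1) + 2^(-1) + 2^(-1) + 2^(-4) + 2^(-4) + 2^(-4) + 2^(-6) + 2^(-8) + 2^(-8) + 2^(-10)
= 0.5 + 0.5 + 0.5 + 0.0625 + 0.0625 + 0.0625 + 0.015625 + 0.00390625 + 0.00390625 + 0.0009765625
= 1.7119
Since 1.7119 > 1, prefix-free code does not exist


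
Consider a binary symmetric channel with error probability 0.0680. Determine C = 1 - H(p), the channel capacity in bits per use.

For BSC with error probability p:
C = 1 - H(p) where H(p) is binary entropy
H(0.0680) = -0.0680 × log₂(0.0680) - 0.9320 × log₂(0.9320)
H(p) = 0.3584
C = 1 - 0.3584 = 0.6416 bits/use


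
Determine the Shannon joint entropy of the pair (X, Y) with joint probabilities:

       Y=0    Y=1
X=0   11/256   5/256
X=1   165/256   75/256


H(X,Y) = -Σ p(x,y) log₂ p(x,y)
  p(0,0)=11/256: -0.0430 × log₂(0.0430) = 0.1951
  p(0,1)=5/256: -0.0195 × log₂(0.0195) = 0.1109
  p(1,0)=165/256: -0.6445 × log₂(0.6445) = 0.4084
  p(1,1)=75/256: -0.2930 × log₂(0.2930) = 0.5189
H(X,Y) = 1.2333 bits


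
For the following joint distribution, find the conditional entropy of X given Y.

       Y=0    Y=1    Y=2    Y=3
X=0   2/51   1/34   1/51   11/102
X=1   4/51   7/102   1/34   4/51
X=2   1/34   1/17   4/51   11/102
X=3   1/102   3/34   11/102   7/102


H(X|Y) = Σ_y p(y) H(X|Y=y)
  p(Y=0) = 8/51, H(X|Y=0) = 1.7028
  p(Y=1) = 25/102, H(X|Y=1) = 1.9060
  p(Y=2) = 4/17, H(X|Y=2) = 1.7179
  p(Y=3) = 37/102, H(X|Y=3) = 1.9727
H(X|Y) = 0.1569×1.7028 + 0.2451×1.9060 + 0.2353×1.7179 + 0.3627×1.9727 = 1.8541 bits


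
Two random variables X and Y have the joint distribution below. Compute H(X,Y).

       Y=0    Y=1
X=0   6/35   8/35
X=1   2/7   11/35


H(X,Y) = -Σ p(x,y) log₂ p(x,y)
  p(0,0)=6/35: -0.1714 × log₂(0.1714) = 0.4362
  p(0,1)=8/35: -0.2286 × log₂(0.2286) = 0.4867
  p(1,0)=2/7: -0.2857 × log₂(0.2857) = 0.5164
  p(1,1)=11/35: -0.3143 × log₂(0.3143) = 0.5248
H(X,Y) = 1.9641 bits


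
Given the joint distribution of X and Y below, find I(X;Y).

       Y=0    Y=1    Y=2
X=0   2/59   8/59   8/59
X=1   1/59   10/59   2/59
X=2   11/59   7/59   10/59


H(X) = 1.5137, H(Y) = 1.5464, H(X,Y) = 2.8972
I(X;Y) = H(X) + H(Y) - H(X,Y) = 0.1629 bits


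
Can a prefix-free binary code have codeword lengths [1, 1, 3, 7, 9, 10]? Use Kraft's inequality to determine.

Kraft inequality: Σ 2^(-l_i) ≤ 1 for prefix-free code
Calculating: 2^(-1) + 2^(-1) + 2^(-3) + 2^(-7) + 2^(-9) + 2^(-10)
= 0.5 + 0.5 + 0.125 + 0.0078125 + 0.001953125 + 0.0009765625
= 1.1357
Since 1.1357 > 1, prefix-free code does not exist


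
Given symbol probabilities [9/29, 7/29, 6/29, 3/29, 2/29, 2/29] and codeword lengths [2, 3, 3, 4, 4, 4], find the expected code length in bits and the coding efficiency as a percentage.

Average length L = Σ p_i × l_i = 2.9310 bits
Entropy H = 2.3599 bits
Efficiency η = H/L × 100% = 80.51%


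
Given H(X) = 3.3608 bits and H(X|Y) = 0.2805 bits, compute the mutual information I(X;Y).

I(X;Y) = H(X) - H(X|Y)
I(X;Y) = 3.3608 - 0.2805 = 3.0803 bits


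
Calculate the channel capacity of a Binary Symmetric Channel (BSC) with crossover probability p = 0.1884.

For BSC with error probability p:
C = 1 - H(p) where H(p) is binary entropy
H(0.1884) = -0.1884 × log₂(0.1884) - 0.8116 × log₂(0.8116)
H(p) = 0.6981
C = 1 - 0.6981 = 0.3019 bits/use


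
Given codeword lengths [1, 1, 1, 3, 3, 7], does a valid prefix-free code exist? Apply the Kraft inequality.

Kraft inequality: Σ 2^(-l_i) ≤ 1 for prefix-free code
Calculating: 2^(-1) + 2^(-1) + 2^(-1) + 2^(-3) + 2^(-3) + 2^(-7)
= 0.5 + 0.5 + 0.5 + 0.125 + 0.125 + 0.0078125
= 1.7578
Since 1.7578 > 1, prefix-free code does not exist


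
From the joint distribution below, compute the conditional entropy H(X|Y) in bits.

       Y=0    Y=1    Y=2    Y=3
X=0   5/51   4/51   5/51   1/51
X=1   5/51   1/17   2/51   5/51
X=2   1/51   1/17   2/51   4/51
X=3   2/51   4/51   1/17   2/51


H(X|Y) = Σ_y p(y) H(X|Y=y)
  p(Y=0) = 13/51, H(X|Y=0) = 1.7605
  p(Y=1) = 14/51, H(X|Y=1) = 1.9852
  p(Y=2) = 4/17, H(X|Y=2) = 1.8879
  p(Y=3) = 4/17, H(X|Y=3) = 1.7842
H(X|Y) = 0.2549×1.7605 + 0.2745×1.9852 + 0.2353×1.8879 + 0.2353×1.7842 = 1.8577 bits


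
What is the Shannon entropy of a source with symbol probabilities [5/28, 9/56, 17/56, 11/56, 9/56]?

H(X) = -Σ p(x) log₂ p(x)
  -5/28 × log₂(5/28) = 0.4438
  -9/56 × log₂(9/56) = 0.4239
  -17/56 × log₂(17/56) = 0.5221
  -11/56 × log₂(11/56) = 0.4612
  -9/56 × log₂(9/56) = 0.4239
H(X) = 2.2749 bits


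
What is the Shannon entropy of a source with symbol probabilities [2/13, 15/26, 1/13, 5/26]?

H(X) = -Σ p(x) log₂ p(x)
  -2/13 × log₂(2/13) = 0.4155
  -15/26 × log₂(15/26) = 0.4578
  -1/13 × log₂(1/13) = 0.2846
  -5/26 × log₂(5/26) = 0.4574
H(X) = 1.6153 bits


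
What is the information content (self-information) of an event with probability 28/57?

Information content I(x) = -log₂(p(x))
I = -log₂(28/57) = -log₂(0.4912)
I = 1.0255 bits


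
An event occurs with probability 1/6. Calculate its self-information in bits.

Information content I(x) = -log₂(p(x))
I = -log₂(1/6) = -log₂(0.1667)
I = 2.5850 bits


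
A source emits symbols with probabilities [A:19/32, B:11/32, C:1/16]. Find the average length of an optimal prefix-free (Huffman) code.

Huffman tree construction:
Combine smallest probabilities repeatedly
Resulting codes:
  A: 1 (length 1)
  B: 01 (length 2)
  C: 00 (length 2)
Average length = Σ p(s) × length(s) = 1.4062 bits


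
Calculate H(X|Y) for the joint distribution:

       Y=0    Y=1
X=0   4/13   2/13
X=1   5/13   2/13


H(X|Y) = Σ_y p(y) H(X|Y=y)
  p(Y=0) = 9/13, H(X|Y=0) = 0.9911
  p(Y=1) = 4/13, H(X|Y=1) = 1.0000
H(X|Y) = 0.6923×0.9911 + 0.3077×1.0000 = 0.9938 bits


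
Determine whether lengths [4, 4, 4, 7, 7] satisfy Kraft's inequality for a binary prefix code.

Kraft inequality: Σ 2^(-l_i) ≤ 1 for prefix-free code
Calculating: 2^(-4) + 2^(-4) + 2^(-4) + 2^(-7) + 2^(-7)
= 0.0625 + 0.0625 + 0.0625 + 0.0078125 + 0.0078125
= 0.2031
Since 0.2031 ≤ 1, prefix-free code exists


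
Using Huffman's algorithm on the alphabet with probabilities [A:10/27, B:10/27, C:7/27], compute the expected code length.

Huffman tree construction:
Combine smallest probabilities repeatedly
Resulting codes:
  A: 11 (length 2)
  B: 0 (length 1)
  C: 10 (length 2)
Average length = Σ p(s) × length(s) = 1.6296 bits


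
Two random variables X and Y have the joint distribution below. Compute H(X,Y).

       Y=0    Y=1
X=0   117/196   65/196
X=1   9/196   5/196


H(X,Y) = -Σ p(x,y) log₂ p(x,y)
  p(0,0)=117/196: -0.5969 × log₂(0.5969) = 0.4443
  p(0,1)=65/196: -0.3316 × log₂(0.3316) = 0.5281
  p(1,0)=9/196: -0.0459 × log₂(0.0459) = 0.2041
  p(1,1)=5/196: -0.0255 × log₂(0.0255) = 0.1350
H(X,Y) = 1.3115 bits


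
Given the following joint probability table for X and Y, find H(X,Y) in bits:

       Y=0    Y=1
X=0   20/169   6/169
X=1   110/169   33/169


H(X,Y) = -Σ p(x,y) log₂ p(x,y)
  p(0,0)=20/169: -0.1183 × log₂(0.1183) = 0.3644
  p(0,1)=6/169: -0.0355 × log₂(0.0355) = 0.1710
  p(1,0)=110/169: -0.6509 × log₂(0.6509) = 0.4032
  p(1,1)=33/169: -0.1953 × log₂(0.1953) = 0.4601
H(X,Y) = 1.3987 bits


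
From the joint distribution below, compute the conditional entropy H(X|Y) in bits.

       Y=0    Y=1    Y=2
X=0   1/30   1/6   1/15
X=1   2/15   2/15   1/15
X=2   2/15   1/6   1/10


H(X|Y) = Σ_y p(y) H(X|Y=y)
  p(Y=0) = 3/10, H(X|Y=0) = 1.3921
  p(Y=1) = 7/15, H(X|Y=1) = 1.5774
  p(Y=2) = 7/30, H(X|Y=2) = 1.5567
H(X|Y) = 0.3000×1.3921 + 0.4667×1.5774 + 0.2333×1.5567 = 1.5170 bits


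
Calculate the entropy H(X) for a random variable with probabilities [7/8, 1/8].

H(X) = -Σ p(x) log₂ p(x)
  -7/8 × log₂(7/8) = 0.1686
  -1/8 × log₂(1/8) = 0.3750
H(X) = 0.5436 bits


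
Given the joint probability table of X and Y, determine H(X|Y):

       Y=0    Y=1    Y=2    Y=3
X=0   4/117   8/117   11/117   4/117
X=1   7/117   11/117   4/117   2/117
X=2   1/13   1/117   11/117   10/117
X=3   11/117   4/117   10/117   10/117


H(X|Y) = Σ_y p(y) H(X|Y=y)
  p(Y=0) = 31/117, H(X|Y=0) = 1.9144
  p(Y=1) = 8/39, H(X|Y=1) = 1.6661
  p(Y=2) = 4/13, H(X|Y=2) = 1.9108
  p(Y=3) = 2/9, H(X|Y=3) = 1.7605
H(X|Y) = 0.2650×1.9144 + 0.2051×1.6661 + 0.3077×1.9108 + 0.2222×1.7605 = 1.8282 bits


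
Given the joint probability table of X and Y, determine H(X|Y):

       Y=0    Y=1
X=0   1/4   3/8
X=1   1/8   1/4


H(X|Y) = Σ_y p(y) H(X|Y=y)
  p(Y=0) = 3/8, H(X|Y=0) = 0.9183
  p(Y=1) = 5/8, H(X|Y=1) = 0.9710
H(X|Y) = 0.3750×0.9183 + 0.6250×0.9710 = 0.9512 bits


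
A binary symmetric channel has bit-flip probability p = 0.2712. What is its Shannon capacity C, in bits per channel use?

For BSC with error probability p:
C = 1 - H(p) where H(p) is binary entropy
H(0.2712) = -0.2712 × log₂(0.2712) - 0.7288 × log₂(0.7288)
H(p) = 0.8432
C = 1 - 0.8432 = 0.1568 bits/use


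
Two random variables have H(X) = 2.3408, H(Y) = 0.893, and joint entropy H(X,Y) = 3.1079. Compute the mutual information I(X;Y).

I(X;Y) = H(X) + H(Y) - H(X,Y)
I(X;Y) = 2.3408 + 0.893 - 3.1079 = 0.1259 bits


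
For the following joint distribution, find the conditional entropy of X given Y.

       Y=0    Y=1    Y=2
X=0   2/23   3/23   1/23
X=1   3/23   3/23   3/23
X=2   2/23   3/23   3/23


H(X|Y) = Σ_y p(y) H(X|Y=y)
  p(Y=0) = 7/23, H(X|Y=0) = 1.5567
  p(Y=1) = 9/23, H(X|Y=1) = 1.5850
  p(Y=2) = 7/23, H(X|Y=2) = 1.4488
H(X|Y) = 0.3043×1.5567 + 0.3913×1.5850 + 0.3043×1.4488 = 1.5349 bits


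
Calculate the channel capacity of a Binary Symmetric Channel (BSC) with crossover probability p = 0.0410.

For BSC with error probability p:
C = 1 - H(p) where H(p) is binary entropy
H(0.0410) = -0.0410 × log₂(0.0410) - 0.9590 × log₂(0.9590)
H(p) = 0.2469
C = 1 - 0.2469 = 0.7531 bits/use


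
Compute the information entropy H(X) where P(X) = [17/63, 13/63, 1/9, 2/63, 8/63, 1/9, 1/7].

H(X) = -Σ p(x) log₂ p(x)
  -17/63 × log₂(17/63) = 0.5100
  -13/63 × log₂(13/63) = 0.4698
  -1/9 × log₂(1/9) = 0.3522
  -2/63 × log₂(2/63) = 0.1580
  -8/63 × log₂(8/63) = 0.3781
  -1/9 × log₂(1/9) = 0.3522
  -1/7 × log₂(1/7) = 0.4011
H(X) = 2.6213 bits


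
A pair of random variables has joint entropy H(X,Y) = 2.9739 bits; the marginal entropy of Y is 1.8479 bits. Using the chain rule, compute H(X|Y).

Chain rule: H(X,Y) = H(X|Y) + H(Y)
H(X|Y) = H(X,Y) - H(Y) = 2.9739 - 1.8479 = 1.126 bits


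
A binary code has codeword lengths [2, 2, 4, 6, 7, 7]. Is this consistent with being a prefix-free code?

Kraft inequality: Σ 2^(-l_i) ≤ 1 for prefix-free code
Calculating: 2^(-2) + 2^(-2) + 2^(-4) + 2^(-6) + 2^(-7) + 2^(-7)
= 0.25 + 0.25 + 0.0625 + 0.015625 + 0.0078125 + 0.0078125
= 0.5938
Since 0.5938 ≤ 1, prefix-free code exists


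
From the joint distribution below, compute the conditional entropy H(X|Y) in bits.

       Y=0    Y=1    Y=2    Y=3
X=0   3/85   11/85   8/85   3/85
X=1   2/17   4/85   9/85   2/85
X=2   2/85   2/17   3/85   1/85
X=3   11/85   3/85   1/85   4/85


H(X|Y) = Σ_y p(y) H(X|Y=y)
  p(Y=0) = 26/85, H(X|Y=0) = 1.6994
  p(Y=1) = 28/85, H(X|Y=1) = 1.8064
  p(Y=2) = 21/85, H(X|Y=2) = 1.6645
  p(Y=3) = 2/17, H(X|Y=3) = 1.8464
H(X|Y) = 0.3059×1.6994 + 0.3294×1.8064 + 0.2471×1.6645 + 0.1176×1.8464 = 1.7433 bits


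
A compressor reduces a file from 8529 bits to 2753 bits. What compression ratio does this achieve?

Compression ratio = Original / Compressed
= 8529 / 2753 = 3.10:1


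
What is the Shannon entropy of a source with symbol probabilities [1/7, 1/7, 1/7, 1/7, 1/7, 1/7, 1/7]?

H(X) = -Σ p(x) log₂ p(x)
  -1/7 × log₂(1/7) = 0.4011
  -1/7 × log₂(1/7) = 0.4011
  -1/7 × log₂(1/7) = 0.4011
  -1/7 × log₂(1/7) = 0.4011
  -1/7 × log₂(1/7) = 0.4011
  -1/7 × log₂(1/7) = 0.4011
  -1/7 × log₂(1/7) = 0.4011
H(X) = 2.8074 bits


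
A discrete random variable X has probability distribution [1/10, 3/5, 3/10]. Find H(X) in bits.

H(X) = -Σ p(x) log₂ p(x)
  -1/10 × log₂(1/10) = 0.3322
  -3/5 × log₂(3/5) = 0.4422
  -3/10 × log₂(3/10) = 0.5211
H(X) = 1.2955 bits


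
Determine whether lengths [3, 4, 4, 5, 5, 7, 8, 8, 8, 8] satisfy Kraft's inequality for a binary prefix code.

Kraft inequality: Σ 2^(-l_i) ≤ 1 for prefix-free code
Calculating: 2^(-3) + 2^(-4) + 2^(-4) + 2^(-5) + 2^(-5) + 2^(-7) + 2^(-8) + 2^(-8) + 2^(-8) + 2^(-8)
= 0.125 + 0.0625 + 0.0625 + 0.03125 + 0.03125 + 0.0078125 + 0.00390625 + 0.00390625 + 0.00390625 + 0.00390625
= 0.3359
Since 0.3359 ≤ 1, prefix-free code exists


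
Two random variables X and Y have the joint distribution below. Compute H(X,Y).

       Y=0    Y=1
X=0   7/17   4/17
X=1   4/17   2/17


H(X,Y) = -Σ p(x,y) log₂ p(x,y)
  p(0,0)=7/17: -0.4118 × log₂(0.4118) = 0.5271
  p(0,1)=4/17: -0.2353 × log₂(0.2353) = 0.4912
  p(1,0)=4/17: -0.2353 × log₂(0.2353) = 0.4912
  p(1,1)=2/17: -0.1176 × log₂(0.1176) = 0.3632
H(X,Y) = 1.8727 bits


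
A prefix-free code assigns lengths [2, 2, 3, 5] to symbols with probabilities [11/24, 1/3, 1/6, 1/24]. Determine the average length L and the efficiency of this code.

Average length L = Σ p_i × l_i = 2.2917 bits
Entropy H = 1.6661 bits
Efficiency η = H/L × 100% = 72.70%


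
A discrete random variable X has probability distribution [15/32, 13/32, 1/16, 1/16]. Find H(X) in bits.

H(X) = -Σ p(x) log₂ p(x)
  -15/32 × log₂(15/32) = 0.5124
  -13/32 × log₂(13/32) = 0.5279
  -1/16 × log₂(1/16) = 0.2500
  -1/16 × log₂(1/16) = 0.2500
H(X) = 1.5403 bits


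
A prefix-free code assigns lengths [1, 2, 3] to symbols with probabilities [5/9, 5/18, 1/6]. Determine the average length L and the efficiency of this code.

Average length L = Σ p_i × l_i = 1.6111 bits
Entropy H = 1.4153 bits
Efficiency η = H/L × 100% = 87.84%


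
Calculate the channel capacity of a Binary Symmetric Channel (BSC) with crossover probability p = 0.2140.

For BSC with error probability p:
C = 1 - H(p) where H(p) is binary entropy
H(0.2140) = -0.2140 × log₂(0.2140) - 0.7860 × log₂(0.7860)
H(p) = 0.7491
C = 1 - 0.7491 = 0.2509 bits/use


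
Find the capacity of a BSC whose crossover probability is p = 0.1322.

For BSC with error probability p:
C = 1 - H(p) where H(p) is binary entropy
H(0.1322) = -0.1322 × log₂(0.1322) - 0.8678 × log₂(0.8678)
H(p) = 0.5634
C = 1 - 0.5634 = 0.4366 bits/use


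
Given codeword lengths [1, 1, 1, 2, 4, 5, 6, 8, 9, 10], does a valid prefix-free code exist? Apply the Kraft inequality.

Kraft inequality: Σ 2^(-l_i) ≤ 1 for prefix-free code
Calculating: 2^(-1) + 2^(-1) + 2^(-1) + 2^(-2) + 2^(-4) + 2^(-5) + 2^(-6) + 2^(-8) + 2^(-9) + 2^(-10)
= 0.5 + 0.5 + 0.5 + 0.25 + 0.0625 + 0.03125 + 0.015625 + 0.00390625 + 0.001953125 + 0.0009765625
= 1.8662
Since 1.8662 > 1, prefix-free code does not exist


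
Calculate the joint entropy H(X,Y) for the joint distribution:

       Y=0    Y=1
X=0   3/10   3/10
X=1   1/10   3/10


H(X,Y) = -Σ p(x,y) log₂ p(x,y)
  p(0,0)=3/10: -0.3000 × log₂(0.3000) = 0.5211
  p(0,1)=3/10: -0.3000 × log₂(0.3000) = 0.5211
  p(1,0)=1/10: -0.1000 × log₂(0.1000) = 0.3322
  p(1,1)=3/10: -0.3000 × log₂(0.3000) = 0.5211
H(X,Y) = 1.8955 bits


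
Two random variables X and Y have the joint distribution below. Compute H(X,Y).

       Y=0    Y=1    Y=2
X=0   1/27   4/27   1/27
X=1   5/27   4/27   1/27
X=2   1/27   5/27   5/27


H(X,Y) = -Σ p(x,y) log₂ p(x,y)
  p(0,0)=1/27: -0.0370 × log₂(0.0370) = 0.1761
  p(0,1)=4/27: -0.1481 × log₂(0.1481) = 0.4081
  p(0,2)=1/27: -0.0370 × log₂(0.0370) = 0.1761
  p(1,0)=5/27: -0.1852 × log₂(0.1852) = 0.4505
  p(1,1)=4/27: -0.1481 × log₂(0.1481) = 0.4081
  p(1,2)=1/27: -0.0370 × log₂(0.0370) = 0.1761
  p(2,0)=1/27: -0.0370 × log₂(0.0370) = 0.1761
  p(2,1)=5/27: -0.1852 × log₂(0.1852) = 0.4505
  p(2,2)=5/27: -0.1852 × log₂(0.1852) = 0.4505
H(X,Y) = 2.8723 bits


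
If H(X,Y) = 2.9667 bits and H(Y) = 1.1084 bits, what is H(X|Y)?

Chain rule: H(X,Y) = H(X|Y) + H(Y)
H(X|Y) = H(X,Y) - H(Y) = 2.9667 - 1.1084 = 1.8583 bits


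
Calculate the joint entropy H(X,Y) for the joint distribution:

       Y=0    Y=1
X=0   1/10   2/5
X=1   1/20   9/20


H(X,Y) = -Σ p(x,y) log₂ p(x,y)
  p(0,0)=1/10: -0.1000 × log₂(0.1000) = 0.3322
  p(0,1)=2/5: -0.4000 × log₂(0.4000) = 0.5288
  p(1,0)=1/20: -0.0500 × log₂(0.0500) = 0.2161
  p(1,1)=9/20: -0.4500 × log₂(0.4500) = 0.5184
H(X,Y) = 1.5955 bits


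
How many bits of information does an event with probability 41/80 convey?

Information content I(x) = -log₂(p(x))
I = -log₂(41/80) = -log₂(0.5125)
I = 0.9644 bits


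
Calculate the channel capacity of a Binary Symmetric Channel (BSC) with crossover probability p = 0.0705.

For BSC with error probability p:
C = 1 - H(p) where H(p) is binary entropy
H(0.0705) = -0.0705 × log₂(0.0705) - 0.9295 × log₂(0.9295)
H(p) = 0.3678
C = 1 - 0.3678 = 0.6322 bits/use


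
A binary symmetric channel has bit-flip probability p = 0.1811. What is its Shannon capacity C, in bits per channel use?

For BSC with error probability p:
C = 1 - H(p) where H(p) is binary entropy
H(0.1811) = -0.1811 × log₂(0.1811) - 0.8189 × log₂(0.8189)
H(p) = 0.6825
C = 1 - 0.6825 = 0.3175 bits/use


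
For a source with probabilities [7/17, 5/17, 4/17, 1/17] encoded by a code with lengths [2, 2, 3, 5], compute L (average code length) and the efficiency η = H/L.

Average length L = Σ p_i × l_i = 2.4118 bits
Entropy H = 1.7780 bits
Efficiency η = H/L × 100% = 73.72%


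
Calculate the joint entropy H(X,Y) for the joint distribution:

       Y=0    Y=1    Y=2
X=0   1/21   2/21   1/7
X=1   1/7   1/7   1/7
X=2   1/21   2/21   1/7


H(X,Y) = -Σ p(x,y) log₂ p(x,y)
  p(0,0)=1/21: -0.0476 × log₂(0.0476) = 0.2092
  p(0,1)=2/21: -0.0952 × log₂(0.0952) = 0.3231
  p(0,2)=1/7: -0.1429 × log₂(0.1429) = 0.4011
  p(1,0)=1/7: -0.1429 × log₂(0.1429) = 0.4011
  p(1,1)=1/7: -0.1429 × log₂(0.1429) = 0.4011
  p(1,2)=1/7: -0.1429 × log₂(0.1429) = 0.4011
  p(2,0)=1/21: -0.0476 × log₂(0.0476) = 0.2092
  p(2,1)=2/21: -0.0952 × log₂(0.0952) = 0.3231
  p(2,2)=1/7: -0.1429 × log₂(0.1429) = 0.4011
H(X,Y) = 3.0697 bits


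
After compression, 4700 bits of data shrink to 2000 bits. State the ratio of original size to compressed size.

Compression ratio = Original / Compressed
= 4700 / 2000 = 2.35:1


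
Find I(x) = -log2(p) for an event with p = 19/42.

Information content I(x) = -log₂(p(x))
I = -log₂(19/42) = -log₂(0.4524)
I = 1.1444 bits


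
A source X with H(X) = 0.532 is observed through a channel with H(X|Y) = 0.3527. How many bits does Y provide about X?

I(X;Y) = H(X) - H(X|Y)
I(X;Y) = 0.532 - 0.3527 = 0.1793 bits


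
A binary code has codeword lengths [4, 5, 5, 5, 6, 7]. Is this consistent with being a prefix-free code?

Kraft inequality: Σ 2^(-l_i) ≤ 1 for prefix-free code
Calculating: 2^(-4) + 2^(-5) + 2^(-5) + 2^(-5) + 2^(-6) + 2^(-7)
= 0.0625 + 0.03125 + 0.03125 + 0.03125 + 0.015625 + 0.0078125
= 0.1797
Since 0.1797 ≤ 1, prefix-free code exists


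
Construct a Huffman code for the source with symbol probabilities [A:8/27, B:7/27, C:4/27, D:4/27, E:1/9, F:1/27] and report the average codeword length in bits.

Huffman tree construction:
Combine smallest probabilities repeatedly
Resulting codes:
  A: 10 (length 2)
  B: 01 (length 2)
  C: 110 (length 3)
  D: 111 (length 3)
  E: 001 (length 3)
  F: 000 (length 3)
Average length = Σ p(s) × length(s) = 2.4444 bits


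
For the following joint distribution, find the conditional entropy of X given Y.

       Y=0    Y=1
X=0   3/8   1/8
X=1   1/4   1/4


H(X|Y) = Σ_y p(y) H(X|Y=y)
  p(Y=0) = 5/8, H(X|Y=0) = 0.9710
  p(Y=1) = 3/8, H(X|Y=1) = 0.9183
H(X|Y) = 0.6250×0.9710 + 0.3750×0.9183 = 0.9512 bits


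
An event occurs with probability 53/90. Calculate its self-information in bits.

Information content I(x) = -log₂(p(x))
I = -log₂(53/90) = -log₂(0.5889)
I = 0.7639 bits


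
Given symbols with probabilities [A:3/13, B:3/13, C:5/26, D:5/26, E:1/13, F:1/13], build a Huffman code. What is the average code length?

Huffman tree construction:
Combine smallest probabilities repeatedly
Resulting codes:
  A: 01 (length 2)
  B: 10 (length 2)
  C: 111 (length 3)
  D: 00 (length 2)
  E: 1100 (length 4)
  F: 1101 (length 4)
Average length = Σ p(s) × length(s) = 2.5000 bits


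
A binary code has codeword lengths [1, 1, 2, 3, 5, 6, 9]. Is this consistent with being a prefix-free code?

Kraft inequality: Σ 2^(-l_i) ≤ 1 for prefix-free code
Calculating: 2^(-1) + 2^(-1) + 2^(-2) + 2^(-3) + 2^(-5) + 2^(-6) + 2^(-9)
= 0.5 + 0.5 + 0.25 + 0.125 + 0.03125 + 0.015625 + 0.001953125
= 1.4238
Since 1.4238 > 1, prefix-free code does not exist


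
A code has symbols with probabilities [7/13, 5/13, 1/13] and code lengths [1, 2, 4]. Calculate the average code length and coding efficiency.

Average length L = Σ p_i × l_i = 1.6154 bits
Entropy H = 1.2957 bits
Efficiency η = H/L × 100% = 80.21%


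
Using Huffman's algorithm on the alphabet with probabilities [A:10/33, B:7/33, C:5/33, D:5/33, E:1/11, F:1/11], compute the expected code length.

Huffman tree construction:
Combine smallest probabilities repeatedly
Resulting codes:
  A: 10 (length 2)
  B: 01 (length 2)
  C: 110 (length 3)
  D: 111 (length 3)
  E: 000 (length 3)
  F: 001 (length 3)
Average length = Σ p(s) × length(s) = 2.4848 bits


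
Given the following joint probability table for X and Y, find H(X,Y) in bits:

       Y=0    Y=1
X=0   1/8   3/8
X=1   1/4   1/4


H(X,Y) = -Σ p(x,y) log₂ p(x,y)
  p(0,0)=1/8: -0.1250 × log₂(0.1250) = 0.3750
  p(0,1)=3/8: -0.3750 × log₂(0.3750) = 0.5306
  p(1,0)=1/4: -0.2500 × log₂(0.2500) = 0.5000
  p(1,1)=1/4: -0.2500 × log₂(0.2500) = 0.5000
H(X,Y) = 1.9056 bits


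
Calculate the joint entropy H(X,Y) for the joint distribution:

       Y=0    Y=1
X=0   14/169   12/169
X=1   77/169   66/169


H(X,Y) = -Σ p(x,y) log₂ p(x,y)
  p(0,0)=14/169: -0.0828 × log₂(0.0828) = 0.2977
  p(0,1)=12/169: -0.0710 × log₂(0.0710) = 0.2710
  p(1,0)=77/169: -0.4556 × log₂(0.4556) = 0.5167
  p(1,1)=66/169: -0.3905 × log₂(0.3905) = 0.5298
H(X,Y) = 1.6151 bits


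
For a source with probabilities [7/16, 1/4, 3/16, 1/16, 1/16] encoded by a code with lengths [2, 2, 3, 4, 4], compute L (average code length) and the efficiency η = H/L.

Average length L = Σ p_i × l_i = 2.4375 bits
Entropy H = 1.9746 bits
Efficiency η = H/L × 100% = 81.01%


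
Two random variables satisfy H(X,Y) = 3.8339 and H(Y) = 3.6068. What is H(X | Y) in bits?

Chain rule: H(X,Y) = H(X|Y) + H(Y)
H(X|Y) = H(X,Y) - H(Y) = 3.8339 - 3.6068 = 0.2271 bits


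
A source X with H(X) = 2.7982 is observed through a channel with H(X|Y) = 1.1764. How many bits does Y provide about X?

I(X;Y) = H(X) - H(X|Y)
I(X;Y) = 2.7982 - 1.1764 = 1.6218 bits


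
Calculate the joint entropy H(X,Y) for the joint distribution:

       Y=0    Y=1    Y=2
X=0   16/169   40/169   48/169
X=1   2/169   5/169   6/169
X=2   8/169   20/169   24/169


H(X,Y) = -Σ p(x,y) log₂ p(x,y)
  p(0,0)=16/169: -0.0947 × log₂(0.0947) = 0.3220
  p(0,1)=40/169: -0.2367 × log₂(0.2367) = 0.4921
  p(0,2)=48/169: -0.2840 × log₂(0.2840) = 0.5158
  p(1,0)=2/169: -0.0118 × log₂(0.0118) = 0.0758
  p(1,1)=5/169: -0.0296 × log₂(0.0296) = 0.1503
  p(1,2)=6/169: -0.0355 × log₂(0.0355) = 0.1710
  p(2,0)=8/169: -0.0473 × log₂(0.0473) = 0.2083
  p(2,1)=20/169: -0.1183 × log₂(0.1183) = 0.3644
  p(2,2)=24/169: -0.1420 × log₂(0.1420) = 0.3999
H(X,Y) = 2.6994 bits


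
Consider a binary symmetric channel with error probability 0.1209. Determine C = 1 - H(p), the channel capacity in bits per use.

For BSC with error probability p:
C = 1 - H(p) where H(p) is binary entropy
H(0.1209) = -0.1209 × log₂(0.1209) - 0.8791 × log₂(0.8791)
H(p) = 0.5319
C = 1 - 0.5319 = 0.4681 bits/use


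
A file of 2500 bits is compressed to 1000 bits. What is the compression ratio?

Compression ratio = Original / Compressed
= 2500 / 1000 = 2.50:1


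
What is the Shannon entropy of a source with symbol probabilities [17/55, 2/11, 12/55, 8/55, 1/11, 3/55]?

H(X) = -Σ p(x) log₂ p(x)
  -17/55 × log₂(17/55) = 0.5236
  -2/11 × log₂(2/11) = 0.4472
  -12/55 × log₂(12/55) = 0.4792
  -8/55 × log₂(8/55) = 0.4046
  -1/11 × log₂(1/11) = 0.3145
  -3/55 × log₂(3/55) = 0.2289
H(X) = 2.3979 bits


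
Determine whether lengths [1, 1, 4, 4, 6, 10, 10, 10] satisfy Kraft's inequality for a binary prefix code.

Kraft inequality: Σ 2^(-l_i) ≤ 1 for prefix-free code
Calculating: 2^(-1) + 2^(-1) + 2^(-4) + 2^(-4) + 2^(-6) + 2^(-10) + 2^(-10) + 2^(-10)
= 0.5 + 0.5 + 0.0625 + 0.0625 + 0.015625 + 0.0009765625 + 0.0009765625 + 0.0009765625
= 1.1436
Since 1.1436 > 1, prefix-free code does not exist


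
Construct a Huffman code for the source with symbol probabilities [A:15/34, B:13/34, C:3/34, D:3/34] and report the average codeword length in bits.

Huffman tree construction:
Combine smallest probabilities repeatedly
Resulting codes:
  A: 0 (length 1)
  B: 11 (length 2)
  C: 100 (length 3)
  D: 101 (length 3)
Average length = Σ p(s) × length(s) = 1.7353 bits


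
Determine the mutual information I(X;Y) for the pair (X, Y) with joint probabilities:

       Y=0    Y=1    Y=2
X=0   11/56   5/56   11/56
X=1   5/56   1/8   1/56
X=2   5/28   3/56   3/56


H(X) = 1.5129, H(Y) = 1.5320, H(X,Y) = 2.9197
I(X;Y) = H(X) + H(Y) - H(X,Y) = 0.1252 bits


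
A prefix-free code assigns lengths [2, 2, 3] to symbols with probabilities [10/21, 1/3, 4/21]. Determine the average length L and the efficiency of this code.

Average length L = Σ p_i × l_i = 2.1905 bits
Entropy H = 1.4937 bits
Efficiency η = H/L × 100% = 68.19%


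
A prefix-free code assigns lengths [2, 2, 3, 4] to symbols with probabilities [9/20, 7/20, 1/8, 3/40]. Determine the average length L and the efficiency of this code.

Average length L = Σ p_i × l_i = 2.2750 bits
Entropy H = 1.7038 bits
Efficiency η = H/L × 100% = 74.89%


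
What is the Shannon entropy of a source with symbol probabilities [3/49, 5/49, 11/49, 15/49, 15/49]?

H(X) = -Σ p(x) log₂ p(x)
  -3/49 × log₂(3/49) = 0.2467
  -5/49 × log₂(5/49) = 0.3360
  -11/49 × log₂(11/49) = 0.4838
  -15/49 × log₂(15/49) = 0.5228
  -15/49 × log₂(15/49) = 0.5228
H(X) = 2.1122 bits


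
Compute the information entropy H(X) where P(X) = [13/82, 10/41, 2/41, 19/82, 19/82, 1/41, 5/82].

H(X) = -Σ p(x) log₂ p(x)
  -13/82 × log₂(13/82) = 0.4212
  -10/41 × log₂(10/41) = 0.4965
  -2/41 × log₂(2/41) = 0.2126
  -19/82 × log₂(19/82) = 0.4888
  -19/82 × log₂(19/82) = 0.4888
  -1/41 × log₂(1/41) = 0.1307
  -5/82 × log₂(5/82) = 0.2461
H(X) = 2.4847 bits


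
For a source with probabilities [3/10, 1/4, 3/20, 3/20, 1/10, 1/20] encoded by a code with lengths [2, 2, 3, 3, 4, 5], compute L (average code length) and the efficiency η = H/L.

Average length L = Σ p_i × l_i = 2.6500 bits
Entropy H = 2.3905 bits
Efficiency η = H/L × 100% = 90.21%


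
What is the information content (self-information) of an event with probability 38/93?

Information content I(x) = -log₂(p(x))
I = -log₂(38/93) = -log₂(0.4086)
I = 1.2912 bits


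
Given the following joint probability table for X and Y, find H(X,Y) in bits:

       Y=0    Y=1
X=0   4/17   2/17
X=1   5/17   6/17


H(X,Y) = -Σ p(x,y) log₂ p(x,y)
  p(0,0)=4/17: -0.2353 × log₂(0.2353) = 0.4912
  p(0,1)=2/17: -0.1176 × log₂(0.1176) = 0.3632
  p(1,0)=5/17: -0.2941 × log₂(0.2941) = 0.5193
  p(1,1)=6/17: -0.3529 × log₂(0.3529) = 0.5303
H(X,Y) = 1.9040 bits


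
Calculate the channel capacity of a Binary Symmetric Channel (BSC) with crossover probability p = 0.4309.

For BSC with error probability p:
C = 1 - H(p) where H(p) is binary entropy
H(0.4309) = -0.4309 × log₂(0.4309) - 0.5691 × log₂(0.5691)
H(p) = 0.9862
C = 1 - 0.9862 = 0.0138 bits/use


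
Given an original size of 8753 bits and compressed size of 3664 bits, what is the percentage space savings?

Space savings = (1 - Compressed/Original) × 100%
= (1 - 3664/8753) × 100%
= 58.14%


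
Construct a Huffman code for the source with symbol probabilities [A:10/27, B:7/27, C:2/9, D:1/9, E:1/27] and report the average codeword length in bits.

Huffman tree construction:
Combine smallest probabilities repeatedly
Resulting codes:
  A: 11 (length 2)
  B: 10 (length 2)
  C: 01 (length 2)
  D: 001 (length 3)
  E: 000 (length 3)
Average length = Σ p(s) × length(s) = 2.1481 bits


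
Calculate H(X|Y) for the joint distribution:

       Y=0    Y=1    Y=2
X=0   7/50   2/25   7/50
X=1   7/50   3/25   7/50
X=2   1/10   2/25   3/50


H(X|Y) = Σ_y p(y) H(X|Y=y)
  p(Y=0) = 19/50, H(X|Y=0) = 1.5683
  p(Y=1) = 7/25, H(X|Y=1) = 1.5567
  p(Y=2) = 17/50, H(X|Y=2) = 1.4958
H(X|Y) = 0.3800×1.5683 + 0.2800×1.5567 + 0.3400×1.4958 = 1.5404 bits


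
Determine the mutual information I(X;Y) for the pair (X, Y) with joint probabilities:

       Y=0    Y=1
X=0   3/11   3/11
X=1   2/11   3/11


H(X) = 0.9940, H(Y) = 0.9940, H(X,Y) = 1.9808
I(X;Y) = H(X) + H(Y) - H(X,Y) = 0.0072 bits


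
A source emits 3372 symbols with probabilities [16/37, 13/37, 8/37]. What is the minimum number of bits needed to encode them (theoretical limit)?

Entropy H = 1.5309 bits/symbol
Minimum bits = H × n = 1.5309 × 3372
= 5162.26 bits


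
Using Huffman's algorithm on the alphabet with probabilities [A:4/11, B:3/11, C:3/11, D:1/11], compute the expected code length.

Huffman tree construction:
Combine smallest probabilities repeatedly
Resulting codes:
  A: 11 (length 2)
  B: 01 (length 2)
  C: 10 (length 2)
  D: 00 (length 2)
Average length = Σ p(s) × length(s) = 2.0000 bits


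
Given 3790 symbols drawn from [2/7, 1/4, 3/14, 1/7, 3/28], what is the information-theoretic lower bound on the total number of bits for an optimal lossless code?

Entropy H = 2.2389 bits/symbol
Minimum bits = H × n = 2.2389 × 3790
= 8485.51 bits


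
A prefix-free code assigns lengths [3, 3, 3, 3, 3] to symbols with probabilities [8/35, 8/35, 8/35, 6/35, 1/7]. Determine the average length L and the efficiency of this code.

Average length L = Σ p_i × l_i = 3.0000 bits
Entropy H = 2.2973 bits
Efficiency η = H/L × 100% = 76.58%


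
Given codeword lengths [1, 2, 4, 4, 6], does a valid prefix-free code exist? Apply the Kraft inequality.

Kraft inequality: Σ 2^(-l_i) ≤ 1 for prefix-free code
Calculating: 2^(-1) + 2^(-2) + 2^(-4) + 2^(-4) + 2^(-6)
= 0.5 + 0.25 + 0.0625 + 0.0625 + 0.015625
= 0.8906
Since 0.8906 ≤ 1, prefix-free code exists


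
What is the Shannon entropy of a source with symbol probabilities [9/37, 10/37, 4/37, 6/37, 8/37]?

H(X) = -Σ p(x) log₂ p(x)
  -9/37 × log₂(9/37) = 0.4961
  -10/37 × log₂(10/37) = 0.5101
  -4/37 × log₂(4/37) = 0.3470
  -6/37 × log₂(6/37) = 0.4256
  -8/37 × log₂(8/37) = 0.4777
H(X) = 2.2565 bits


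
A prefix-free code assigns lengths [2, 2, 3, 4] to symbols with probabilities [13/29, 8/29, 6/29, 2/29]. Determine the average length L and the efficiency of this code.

Average length L = Σ p_i × l_i = 2.3448 bits
Entropy H = 1.7678 bits
Efficiency η = H/L × 100% = 75.39%


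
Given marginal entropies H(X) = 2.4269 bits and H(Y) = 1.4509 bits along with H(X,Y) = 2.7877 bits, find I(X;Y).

I(X;Y) = H(X) + H(Y) - H(X,Y)
I(X;Y) = 2.4269 + 1.4509 - 2.7877 = 1.0901 bits


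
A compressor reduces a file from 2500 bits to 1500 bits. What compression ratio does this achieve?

Compression ratio = Original / Compressed
= 2500 / 1500 = 1.67:1


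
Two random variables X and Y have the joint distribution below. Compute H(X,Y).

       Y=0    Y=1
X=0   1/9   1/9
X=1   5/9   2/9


H(X,Y) = -Σ p(x,y) log₂ p(x,y)
  p(0,0)=1/9: -0.1111 × log₂(0.1111) = 0.3522
  p(0,1)=1/9: -0.1111 × log₂(0.1111) = 0.3522
  p(1,0)=5/9: -0.5556 × log₂(0.5556) = 0.4711
  p(1,1)=2/9: -0.2222 × log₂(0.2222) = 0.4822
H(X,Y) = 1.6577 bits


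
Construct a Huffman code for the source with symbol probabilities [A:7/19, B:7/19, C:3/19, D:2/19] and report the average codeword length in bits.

Huffman tree construction:
Combine smallest probabilities repeatedly
Resulting codes:
  A: 11 (length 2)
  B: 0 (length 1)
  C: 101 (length 3)
  D: 100 (length 3)
Average length = Σ p(s) × length(s) = 1.8947 bits


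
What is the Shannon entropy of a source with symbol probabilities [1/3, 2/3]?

H(X) = -Σ p(x) log₂ p(x)
  -1/3 × log₂(1/3) = 0.5283
  -2/3 × log₂(2/3) = 0.3900
H(X) = 0.9183 bits


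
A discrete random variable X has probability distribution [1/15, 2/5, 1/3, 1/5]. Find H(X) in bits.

H(X) = -Σ p(x) log₂ p(x)
  -1/15 × log₂(1/15) = 0.2605
  -2/5 × log₂(2/5) = 0.5288
  -1/3 × log₂(1/3) = 0.5283
  -1/5 × log₂(1/5) = 0.4644
H(X) = 1.7819 bits


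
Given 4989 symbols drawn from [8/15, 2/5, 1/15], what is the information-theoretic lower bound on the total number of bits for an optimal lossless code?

Entropy H = 1.2729 bits/symbol
Minimum bits = H × n = 1.2729 × 4989
= 6350.53 bits


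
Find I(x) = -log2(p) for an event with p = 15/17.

Information content I(x) = -log₂(p(x))
I = -log₂(15/17) = -log₂(0.8824)
I = 0.1806 bits


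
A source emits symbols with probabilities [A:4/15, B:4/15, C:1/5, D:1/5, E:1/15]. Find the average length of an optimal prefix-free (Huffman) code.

Huffman tree construction:
Combine smallest probabilities repeatedly
Resulting codes:
  A: 01 (length 2)
  B: 10 (length 2)
  C: 111 (length 3)
  D: 00 (length 2)
  E: 110 (length 3)
Average length = Σ p(s) × length(s) = 2.2667 bits


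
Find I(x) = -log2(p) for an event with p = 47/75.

Information content I(x) = -log₂(p(x))
I = -log₂(47/75) = -log₂(0.6267)
I = 0.6742 bits


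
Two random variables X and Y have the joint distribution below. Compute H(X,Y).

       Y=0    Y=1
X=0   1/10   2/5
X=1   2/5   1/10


H(X,Y) = -Σ p(x,y) log₂ p(x,y)
  p(0,0)=1/10: -0.1000 × log₂(0.1000) = 0.3322
  p(0,1)=2/5: -0.4000 × log₂(0.4000) = 0.5288
  p(1,0)=2/5: -0.4000 × log₂(0.4000) = 0.5288
  p(1,1)=1/10: -0.1000 × log₂(0.1000) = 0.3322
H(X,Y) = 1.7219 bits


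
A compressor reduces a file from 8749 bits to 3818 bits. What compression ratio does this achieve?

Compression ratio = Original / Compressed
= 8749 / 3818 = 2.29:1


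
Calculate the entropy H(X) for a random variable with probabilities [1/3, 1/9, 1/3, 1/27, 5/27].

H(X) = -Σ p(x) log₂ p(x)
  -1/3 × log₂(1/3) = 0.5283
  -1/9 × log₂(1/9) = 0.3522
  -1/3 × log₂(1/3) = 0.5283
  -1/27 × log₂(1/27) = 0.1761
  -5/27 × log₂(5/27) = 0.4505
H(X) = 2.0355 bits


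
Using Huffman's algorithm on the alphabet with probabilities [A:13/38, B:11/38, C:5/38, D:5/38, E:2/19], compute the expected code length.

Huffman tree construction:
Combine smallest probabilities repeatedly
Resulting codes:
  A: 11 (length 2)
  B: 10 (length 2)
  C: 011 (length 3)
  D: 00 (length 2)
  E: 010 (length 3)
Average length = Σ p(s) × length(s) = 2.2368 bits


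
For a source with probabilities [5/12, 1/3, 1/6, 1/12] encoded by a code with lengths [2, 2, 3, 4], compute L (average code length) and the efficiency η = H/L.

Average length L = Σ p_i × l_i = 2.3333 bits
Entropy H = 1.7842 bits
Efficiency η = H/L × 100% = 76.46%


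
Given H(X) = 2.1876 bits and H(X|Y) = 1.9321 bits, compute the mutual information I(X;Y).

I(X;Y) = H(X) - H(X|Y)
I(X;Y) = 2.1876 - 1.9321 = 0.2555 bits


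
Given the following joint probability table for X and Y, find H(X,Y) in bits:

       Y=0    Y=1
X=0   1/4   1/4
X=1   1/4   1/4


H(X,Y) = -Σ p(x,y) log₂ p(x,y)
  p(0,0)=1/4: -0.2500 × log₂(0.2500) = 0.5000
  p(0,1)=1/4: -0.2500 × log₂(0.2500) = 0.5000
  p(1,0)=1/4: -0.2500 × log₂(0.2500) = 0.5000
  p(1,1)=1/4: -0.2500 × log₂(0.2500) = 0.5000
H(X,Y) = 2.0000 bits


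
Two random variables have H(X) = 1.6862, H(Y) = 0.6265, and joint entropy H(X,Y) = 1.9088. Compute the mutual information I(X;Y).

I(X;Y) = H(X) + H(Y) - H(X,Y)
I(X;Y) = 1.6862 + 0.6265 - 1.9088 = 0.4039 bits


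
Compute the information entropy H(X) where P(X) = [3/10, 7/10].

H(X) = -Σ p(x) log₂ p(x)
  -3/10 × log₂(3/10) = 0.5211
  -7/10 × log₂(7/10) = 0.3602
H(X) = 0.8813 bits


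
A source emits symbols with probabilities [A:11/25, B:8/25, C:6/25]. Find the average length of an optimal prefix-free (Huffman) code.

Huffman tree construction:
Combine smallest probabilities repeatedly
Resulting codes:
  A: 0 (length 1)
  B: 11 (length 2)
  C: 10 (length 2)
Average length = Σ p(s) × length(s) = 1.5600 bits


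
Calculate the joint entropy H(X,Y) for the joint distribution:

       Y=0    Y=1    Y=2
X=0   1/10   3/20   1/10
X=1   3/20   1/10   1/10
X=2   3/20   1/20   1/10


H(X,Y) = -Σ p(x,y) log₂ p(x,y)
  p(0,0)=1/10: -0.1000 × log₂(0.1000) = 0.3322
  p(0,1)=3/20: -0.1500 × log₂(0.1500) = 0.4105
  p(0,2)=1/10: -0.1000 × log₂(0.1000) = 0.3322
  p(1,0)=3/20: -0.1500 × log₂(0.1500) = 0.4105
  p(1,1)=1/10: -0.1000 × log₂(0.1000) = 0.3322
  p(1,2)=1/10: -0.1000 × log₂(0.1000) = 0.3322
  p(2,0)=3/20: -0.1500 × log₂(0.1500) = 0.4105
  p(2,1)=1/20: -0.0500 × log₂(0.0500) = 0.2161
  p(2,2)=1/10: -0.1000 × log₂(0.1000) = 0.3322
H(X,Y) = 3.1087 bits


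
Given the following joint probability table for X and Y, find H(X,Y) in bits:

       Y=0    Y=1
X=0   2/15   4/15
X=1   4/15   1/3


H(X,Y) = -Σ p(x,y) log₂ p(x,y)
  p(0,0)=2/15: -0.1333 × log₂(0.1333) = 0.3876
  p(0,1)=4/15: -0.2667 × log₂(0.2667) = 0.5085
  p(1,0)=4/15: -0.2667 × log₂(0.2667) = 0.5085
  p(1,1)=1/3: -0.3333 × log₂(0.3333) = 0.5283
H(X,Y) = 1.9329 bits
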